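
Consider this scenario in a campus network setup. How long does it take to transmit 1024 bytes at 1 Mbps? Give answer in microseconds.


Given: packet = 1024 bytes, bandwidth = 1 Mbps
Packet in bits = 1024 * 8 = 8192 bits
Bandwidth = 1 * 10^6 = 1000000 bps
Time = 8192 / 1000000 seconds
Time in us = 8192 * 10^6 / 1000000 = 8192

8192


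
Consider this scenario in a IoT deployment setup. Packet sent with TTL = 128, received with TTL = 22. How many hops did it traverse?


Given: initial TTL = 128, received TTL = 22
Hops = initial TTL - received TTL
Hops = 128 - 22 = 106

106


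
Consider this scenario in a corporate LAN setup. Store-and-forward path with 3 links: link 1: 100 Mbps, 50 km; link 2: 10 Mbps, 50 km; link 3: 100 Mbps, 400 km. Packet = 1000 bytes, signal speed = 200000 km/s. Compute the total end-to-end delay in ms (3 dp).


Packet = 1000 bytes = 8000 bits. Store-and-forward: sum (t_trans + t_prop) per link.
Link 1: t_trans = 8000/(100*10^6) s = 0.0800 ms; t_prop = 50/200000 s = 0.2500 ms; subtotal = 0.3300 ms
Link 2: t_trans = 8000/(10*10^6) s = 0.8000 ms; t_prop = 50/200000 s = 0.2500 ms; subtotal = 1.0500 ms
Link 3: t_trans = 8000/(100*10^6) s = 0.0800 ms; t_prop = 400/200000 s = 2.0000 ms; subtotal = 2.0800 ms
End-to-end = 0.3300 + 1.0500 + 2.0800 = 3.4600 ms -> 3.460 ms (3 dp)

3.460


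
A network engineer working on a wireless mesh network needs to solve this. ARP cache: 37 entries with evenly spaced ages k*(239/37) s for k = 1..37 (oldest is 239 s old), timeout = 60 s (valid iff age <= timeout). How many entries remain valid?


Ages are k * 239/37 s for k = 1..37 (spacing = 6.4595 s).
Entry k is valid iff k * 239/37 <= 60 iff k <= 37 * 60 / 239 = 9.2887
n_valid = floor(9.2887) = 9
(n_stale = 37 - 9 = 28)

9


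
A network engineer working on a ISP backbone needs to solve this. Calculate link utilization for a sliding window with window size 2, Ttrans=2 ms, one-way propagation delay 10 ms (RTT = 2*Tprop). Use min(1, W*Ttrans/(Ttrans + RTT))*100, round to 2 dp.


Given: W = 2, Ttrans = 2 ms, RTT = 20 ms (= 2 * Tprop, Tprop = 10 ms)
Cycle time = Ttrans + RTT = 2 + 20 = 22 ms (first packet sent until its ACK returns)
W * Ttrans = 2 * 2 = 4 ms of sending per cycle
W * Ttrans / (Ttrans + RTT) = 4 / 22 = 0.181818
U = min(1, 0.181818) = 0.181818
U% = 18.18%

18.18


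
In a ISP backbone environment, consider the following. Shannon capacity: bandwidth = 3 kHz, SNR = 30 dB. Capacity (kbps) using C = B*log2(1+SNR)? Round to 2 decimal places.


Given: B = 3 kHz, SNR = 30 dB
SNR linear = 10^(30/10) = 1000
1 + SNR = 1001
log2(1001) = 9.9672262588
C = 3 * 1000 * 9.9672262588 = 29901.6788 bps
C = 29.901679 kbps -> 29.90 kbps (2 dp)

29.90


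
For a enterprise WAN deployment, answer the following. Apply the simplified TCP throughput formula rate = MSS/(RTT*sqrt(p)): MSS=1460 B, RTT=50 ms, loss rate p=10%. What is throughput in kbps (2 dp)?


Given: MSS = 1460 bytes, RTT = 50 ms, loss = 10%
RTT in seconds = 50 / 1000 = 0.05
Loss rate = 10% = 0.1
sqrt(loss) = sqrt(0.1) = 0.316227766017
Throughput (bytes/s) = 1460 / (0.05 * 0.316227766017) = 92338.5077
Throughput (kbps) = 92338.5077 * 8 / 1000 = 738.708061 -> 738.71 kbps (2 dp)

738.71


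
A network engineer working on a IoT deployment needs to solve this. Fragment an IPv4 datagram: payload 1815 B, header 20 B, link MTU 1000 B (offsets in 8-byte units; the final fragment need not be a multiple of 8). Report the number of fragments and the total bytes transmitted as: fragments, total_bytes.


Max data per non-final fragment = floor((MTU - header)/8)*8 = floor((1000 - 20)/8)*8 = floor(980/8)*8 = 976 B
Final fragment needs no 8-byte alignment: it can carry up to MTU - header = 980 B
Non-final fragments needed = ceil((payload - 980) / 976) = ceil(835/976) = ceil(0.8555) = 1
Number of fragments = 1 + 1 = 2
Fragment sizes (data): 1 * 976 B + 839 B (last, 839 <= 980 OK)
Total bytes sent = payload + n_frags * header = 1815 + 2*20 = 1815 + 40 = 1855 B

2, 1855


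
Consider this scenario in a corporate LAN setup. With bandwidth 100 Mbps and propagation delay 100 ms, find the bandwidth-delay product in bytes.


Given: bandwidth = 100 Mbps, delay = 100 ms
BDP in bits = 100 * 10^6 * 100 / 1000
BDP in bits = 10000000
BDP in bytes = 10000000 / 8 = 1250000

1250000


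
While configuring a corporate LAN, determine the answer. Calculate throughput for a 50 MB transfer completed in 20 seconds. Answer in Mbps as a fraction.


Given: file = 50 MB, time = 20 s
File in Mb = 50 * 8 = 400 Mb
Throughput = 400 / 20 Mbps
Throughput = 20 Mbps

20


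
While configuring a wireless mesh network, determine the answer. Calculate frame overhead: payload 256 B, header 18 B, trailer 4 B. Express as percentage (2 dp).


Given: payload = 256 B, header = 18 B, trailer = 4 B
Overhead bytes = header + trailer = 18 + 4 = 22
Total frame = payload + overhead = 256 + 22 = 278
Overhead % = 22 / 278 * 100 = 7.9137% -> 7.91% (2 dp)

7.91


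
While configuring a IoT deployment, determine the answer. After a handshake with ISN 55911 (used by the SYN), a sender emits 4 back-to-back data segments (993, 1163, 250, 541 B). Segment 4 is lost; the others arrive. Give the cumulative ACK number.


SYN uses sequence number 55911; first data byte = ISN + 1 = 55912.
Segment 1: SEQ = 55912, len = 993 B, covers [55912, 56904]
Segment 2: SEQ = 56905, len = 1163 B, covers [56905, 58067]
Segment 3: SEQ = 58068, len = 250 B, covers [58068, 58317]
Segment 4: SEQ = 58318, len = 541 B, covers [58318, 58858] [LOST]
In-order data received: bytes [55912, 58317] (segments 1..3).
Segment 4 missing -> gap begins at byte 58318.
Cumulative ACK = next expected in-order byte = 55912 + 993 + 1163 + 250 = 58318

58318


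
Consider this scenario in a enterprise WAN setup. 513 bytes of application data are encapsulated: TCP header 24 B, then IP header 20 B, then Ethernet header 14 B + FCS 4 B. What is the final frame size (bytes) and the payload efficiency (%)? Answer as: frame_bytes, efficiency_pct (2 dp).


TCP segment = 513 + 24 = 537 B
IP packet = 537 + 20 = 557 B
Ethernet frame = 557 + 14 + 4 = 575 B
Efficiency = app / frame = 513 / 575 = 0.892174 = 89.2174% -> 89.22% (2 dp)

575, 89.22


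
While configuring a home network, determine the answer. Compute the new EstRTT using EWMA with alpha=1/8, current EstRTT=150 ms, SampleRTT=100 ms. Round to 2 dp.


Given: EstRTT = 150 ms, SampleRTT = 100 ms, alpha = 1/8
New EstRTT = (1 - alpha) * EstRTT + alpha * SampleRTT
(7/8) * 150 = 131.25
(1/8) * 100 = 12.5
New EstRTT = 131.25 + 12.5 = 143.75 ms -> 143.75 ms (2 dp)

143.75


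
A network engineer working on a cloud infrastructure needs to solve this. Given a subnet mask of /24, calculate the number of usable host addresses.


Given: subnet mask /24
Host bits = 32 - 24 = 8
Total addresses = 2^8 = 256
Usable hosts = 256 - 2 (network + broadcast) = 254

254


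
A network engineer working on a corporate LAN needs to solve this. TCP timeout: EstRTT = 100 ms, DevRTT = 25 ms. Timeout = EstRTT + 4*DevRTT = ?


Given: EstRTT = 100 ms, DevRTT = 25 ms
Timeout = EstRTT + 4 * DevRTT
4 * DevRTT = 4 * 25 = 100
Timeout = 100 + 100 = 200 ms

200


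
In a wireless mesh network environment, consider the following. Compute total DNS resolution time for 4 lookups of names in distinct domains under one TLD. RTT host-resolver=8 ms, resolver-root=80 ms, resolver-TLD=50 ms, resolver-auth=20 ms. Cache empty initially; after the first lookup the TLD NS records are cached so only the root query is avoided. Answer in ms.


Lookup 1 (cold cache): local + root + TLD + auth = 8 + 80 + 50 + 20 = 158 ms
Lookups 2..4 (TLD NS cached -> skip root; new domain -> still ask TLD and auth): local + TLD + auth = 8 + 50 + 20 = 78 ms each
Remaining 3 lookups: 3 * 78 = 234 ms
Total = 158 + 234 = 392 ms

392


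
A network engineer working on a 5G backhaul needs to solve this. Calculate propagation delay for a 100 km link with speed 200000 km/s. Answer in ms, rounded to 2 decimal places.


Given: distance = 100 km, speed = 200000 km/s
Delay = distance / speed = 100 / 200000 seconds
Delay in ms = 100 * 1000 / 200000
Delay = 0.5000 ms
Rounded to 2 dp = 0.50 ms

0.50


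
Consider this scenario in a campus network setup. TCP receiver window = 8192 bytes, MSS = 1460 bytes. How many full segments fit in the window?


Given: RWND = 8192 bytes, MSS = 1460 bytes
Full segments = floor(RWND / MSS)
Full segments = floor(8192 / 1460)
Full segments = floor(5.611) = 5

5


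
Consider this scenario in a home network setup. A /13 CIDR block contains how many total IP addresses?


Given: CIDR prefix /13
Host bits = 32 - 13 = 19
Total addresses = 2^19 = 524288

524288


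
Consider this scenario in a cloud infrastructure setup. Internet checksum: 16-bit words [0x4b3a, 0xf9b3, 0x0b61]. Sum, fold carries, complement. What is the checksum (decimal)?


Given words: [0x4b3a, 0xf9b3, 0x0b61]
Step 1: Sum all words
Raw sum = 19258 + 63923 + 2913 = 86094
Step 2: Fold carry: (20558 + 1) = 20559
One's complement = ~20559 & 0xFFFF = 44976

44976


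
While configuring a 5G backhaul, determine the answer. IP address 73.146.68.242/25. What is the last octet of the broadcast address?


Given: IP = 73.146.68.242, prefix = /25
Host bits = 32 - 25 = 7
Network last octet = 242 AND mask = 128
Host part size = 2^7 - 1 = 127
Broadcast last octet = 128 OR 127 = 255

255


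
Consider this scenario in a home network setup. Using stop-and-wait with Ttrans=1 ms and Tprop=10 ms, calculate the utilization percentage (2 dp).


Given: Ttrans = 1 ms, Tprop = 10 ms
RTT = 2 * Tprop = 2 * 10 = 20 ms
U = Ttrans / (Ttrans + RTT)
U = 1 / (1 + 20)
U = 1 / 21 = 0.047619
U% = 4.76%

4.76


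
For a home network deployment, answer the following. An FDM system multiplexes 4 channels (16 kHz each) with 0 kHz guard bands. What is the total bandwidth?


Given: 4 channels, 16 kHz each, guard = 0 kHz
Channel bandwidth = 4 * 16 = 64 kHz
Guard bands = 3 gaps * 0 kHz = 0 kHz
Total = 64 + 0 = 64 kHz

64


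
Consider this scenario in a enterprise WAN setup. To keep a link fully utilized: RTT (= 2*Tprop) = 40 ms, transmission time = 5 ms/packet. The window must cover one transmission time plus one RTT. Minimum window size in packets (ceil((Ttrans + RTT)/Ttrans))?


Given: Ttrans = 5 ms, RTT = 40 ms (= 2 * Tprop, Tprop = 20 ms)
Time until first ACK returns = Ttrans + RTT = 5 + 40 = 45 ms
Need W * Ttrans >= Ttrans + RTT  ->  W >= (Ttrans + RTT) / Ttrans
(Ttrans + RTT) / Ttrans = 45 / 5 = 9
W_min = ceil(9) = 9

9


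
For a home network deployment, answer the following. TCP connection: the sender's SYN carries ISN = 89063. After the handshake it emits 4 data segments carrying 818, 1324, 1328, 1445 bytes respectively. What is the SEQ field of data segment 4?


The SYN occupies sequence number ISN = 89063, so the first data byte is ISN + 1 = 89064.
SEQ of data segment i = (ISN + 1) + sum of payload sizes of segments 1..i-1.
Segment 1: SEQ = 89064, payload = 818 bytes
Segment 2: SEQ = 89882, payload = 1324 bytes
Segment 3: SEQ = 91206, payload = 1328 bytes
Segment 4: SEQ = 92534, payload = 1445 bytes
SEQ of segment 4 = 89064 + 818 + 1324 + 1328 = 92534

92534


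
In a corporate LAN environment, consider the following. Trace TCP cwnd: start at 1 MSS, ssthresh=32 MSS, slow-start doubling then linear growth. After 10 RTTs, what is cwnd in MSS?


RTT 0: cwnd = 1 MSS (initial)
RTT 1: cwnd = 2 MSS (slow start, doubled)
RTT 2: cwnd = 4 MSS (slow start, doubled)
RTT 3: cwnd = 8 MSS (slow start, doubled)
RTT 4: cwnd = 16 MSS (slow start, doubled)
RTT 5: cwnd = 32 MSS (slow start, doubled)
RTT 6: cwnd = 33 MSS (congestion avoidance, +1)
RTT 7: cwnd = 34 MSS (congestion avoidance, +1)
RTT 8: cwnd = 35 MSS (congestion avoidance, +1)
RTT 9: cwnd = 36 MSS (congestion avoidance, +1)
RTT 10: cwnd = 37 MSS (congestion avoidance, +1)

37


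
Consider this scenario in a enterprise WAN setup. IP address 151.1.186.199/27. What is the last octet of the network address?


Given: IP = 151.1.186.199, prefix = /27
Subnet mask = 255.255.255.224
Last octet of IP: 199
Last octet of mask: 224
Network last octet = 199 AND 224 = 192

192


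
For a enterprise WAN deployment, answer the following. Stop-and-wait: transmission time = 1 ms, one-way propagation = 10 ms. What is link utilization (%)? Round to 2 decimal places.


Given: Ttrans = 1 ms, Tprop = 10 ms
RTT = 2 * Tprop = 2 * 10 = 20 ms
U = Ttrans / (Ttrans + RTT)
U = 1 / (1 + 20)
U = 1 / 21 = 0.047619
U% = 4.76%

4.76


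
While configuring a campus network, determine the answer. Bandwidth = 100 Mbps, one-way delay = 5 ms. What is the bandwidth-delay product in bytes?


Given: bandwidth = 100 Mbps, delay = 5 ms
BDP in bits = 100 * 10^6 * 5 / 1000
BDP in bits = 500000
BDP in bytes = 500000 / 8 = 62500

62500


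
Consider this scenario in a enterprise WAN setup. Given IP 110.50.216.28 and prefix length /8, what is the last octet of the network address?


Given: IP = 110.50.216.28, prefix = /8
Subnet mask = 255.0.0.0
Last octet of IP: 28
Last octet of mask: 0
Network last octet = 28 AND 0 = 0

0


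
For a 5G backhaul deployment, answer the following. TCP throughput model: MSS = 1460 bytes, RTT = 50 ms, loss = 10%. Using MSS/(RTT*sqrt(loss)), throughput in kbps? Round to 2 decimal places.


Given: MSS = 1460 bytes, RTT = 50 ms, loss = 10%
RTT in seconds = 50 / 1000 = 0.05
Loss rate = 10% = 0.1
sqrt(loss) = sqrt(0.1) = 0.316227766017
Throughput (bytes/s) = 1460 / (0.05 * 0.316227766017) = 92338.5077
Throughput (kbps) = 92338.5077 * 8 / 1000 = 738.708061 -> 738.71 kbps (2 dp)

738.71


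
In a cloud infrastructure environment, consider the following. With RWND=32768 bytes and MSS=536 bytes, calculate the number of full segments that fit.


Given: RWND = 32768 bytes, MSS = 536 bytes
Full segments = floor(RWND / MSS)
Full segments = floor(32768 / 536)
Full segments = floor(61.1343) = 61

61


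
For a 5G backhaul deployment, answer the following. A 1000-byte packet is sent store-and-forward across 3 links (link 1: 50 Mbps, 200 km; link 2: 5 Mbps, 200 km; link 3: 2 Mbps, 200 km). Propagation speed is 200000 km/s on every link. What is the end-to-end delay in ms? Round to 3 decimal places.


Packet = 1000 bytes = 8000 bits. Store-and-forward: sum (t_trans + t_prop) per link.
Link 1: t_trans = 8000/(50*10^6) s = 0.1600 ms; t_prop = 200/200000 s = 1.0000 ms; subtotal = 1.1600 ms
Link 2: t_trans = 8000/(5*10^6) s = 1.6000 ms; t_prop = 200/200000 s = 1.0000 ms; subtotal = 2.6000 ms
Link 3: t_trans = 8000/(2*10^6) s = 4.0000 ms; t_prop = 200/200000 s = 1.0000 ms; subtotal = 5.0000 ms
End-to-end = 1.1600 + 2.6000 + 5.0000 = 8.7600 ms -> 8.760 ms (3 dp)

8.760


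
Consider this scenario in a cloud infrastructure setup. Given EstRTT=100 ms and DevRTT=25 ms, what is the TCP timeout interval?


Given: EstRTT = 100 ms, DevRTT = 25 ms
Timeout = EstRTT + 4 * DevRTT
4 * DevRTT = 4 * 25 = 100
Timeout = 100 + 100 = 200 ms

200


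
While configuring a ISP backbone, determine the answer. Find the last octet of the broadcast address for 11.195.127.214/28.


Given: IP = 11.195.127.214, prefix = /28
Host bits = 32 - 28 = 4
Network last octet = 214 AND mask = 208
Host part size = 2^4 - 1 = 15
Broadcast last octet = 208 OR 15 = 223

223


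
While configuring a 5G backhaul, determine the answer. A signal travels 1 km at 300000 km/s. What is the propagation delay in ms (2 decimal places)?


Given: distance = 1 km, speed = 300000 km/s
Delay = distance / speed = 1 / 300000 seconds
Delay in ms = 1 * 1000 / 300000
Delay = 0.0033 ms
Rounded to 2 dp = 0.00 ms

0.00


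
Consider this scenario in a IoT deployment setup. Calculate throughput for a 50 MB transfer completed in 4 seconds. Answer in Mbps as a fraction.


Given: file = 50 MB, time = 4 s
File in Mb = 50 * 8 = 400 Mb
Throughput = 400 / 4 Mbps
Throughput = 100 Mbps

100


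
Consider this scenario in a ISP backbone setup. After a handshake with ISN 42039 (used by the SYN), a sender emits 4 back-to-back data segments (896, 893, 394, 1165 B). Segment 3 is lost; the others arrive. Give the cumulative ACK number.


SYN uses sequence number 42039; first data byte = ISN + 1 = 42040.
Segment 1: SEQ = 42040, len = 896 B, covers [42040, 42935]
Segment 2: SEQ = 42936, len = 893 B, covers [42936, 43828]
Segment 3: SEQ = 43829, len = 394 B, covers [43829, 44222] [LOST]
Segment 4: SEQ = 44223, len = 1165 B, covers [44223, 45387]
In-order data received: bytes [42040, 43828] (segments 1..2).
Segment 3 missing -> gap begins at byte 43829; later segments buffered out of order.
Cumulative ACK = next expected in-order byte = 42040 + 896 + 893 = 43829

43829


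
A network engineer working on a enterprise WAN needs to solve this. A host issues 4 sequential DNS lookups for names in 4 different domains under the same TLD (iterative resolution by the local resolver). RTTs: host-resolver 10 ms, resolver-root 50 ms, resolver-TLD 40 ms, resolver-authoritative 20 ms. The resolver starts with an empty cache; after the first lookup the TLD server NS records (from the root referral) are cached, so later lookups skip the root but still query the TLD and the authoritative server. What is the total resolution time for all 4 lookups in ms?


Lookup 1 (cold cache): local + root + TLD + auth = 10 + 50 + 40 + 20 = 120 ms
Lookups 2..4 (TLD NS cached -> skip root; new domain -> still ask TLD and auth): local + TLD + auth = 10 + 40 + 20 = 70 ms each
Remaining 3 lookups: 3 * 70 = 210 ms
Total = 120 + 210 = 330 ms

330


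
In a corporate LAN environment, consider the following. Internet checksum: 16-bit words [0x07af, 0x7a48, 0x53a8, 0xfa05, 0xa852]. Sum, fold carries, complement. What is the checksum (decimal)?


Given words: [0x07af, 0x7a48, 0x53a8, 0xfa05, 0xa852]
Step 1: Sum all words
Raw sum = 1967 + 31304 + 21416 + 64005 + 43090 = 161782
Step 2: Fold carry: (30710 + 2) = 30712
One's complement = ~30712 & 0xFFFF = 34823

34823


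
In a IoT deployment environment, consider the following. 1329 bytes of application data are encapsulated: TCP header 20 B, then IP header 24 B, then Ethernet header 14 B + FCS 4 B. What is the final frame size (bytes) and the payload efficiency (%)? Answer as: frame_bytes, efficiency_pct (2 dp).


TCP segment = 1329 + 20 = 1349 B
IP packet = 1349 + 24 = 1373 B
Ethernet frame = 1373 + 14 + 4 = 1391 B
Efficiency = app / frame = 1329 / 1391 = 0.955428 = 95.5428% -> 95.54% (2 dp)

1391, 95.54


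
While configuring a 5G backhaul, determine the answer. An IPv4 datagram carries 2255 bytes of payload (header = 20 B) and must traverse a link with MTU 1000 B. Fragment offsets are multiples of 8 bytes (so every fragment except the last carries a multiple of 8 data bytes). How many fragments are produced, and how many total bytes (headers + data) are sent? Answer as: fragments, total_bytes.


Max data per non-final fragment = floor((MTU - header)/8)*8 = floor((1000 - 20)/8)*8 = floor(980/8)*8 = 976 B
Final fragment needs no 8-byte alignment: it can carry up to MTU - header = 980 B
Non-final fragments needed = ceil((payload - 980) / 976) = ceil(1275/976) = ceil(1.3064) = 2
Number of fragments = 2 + 1 = 3
Fragment sizes (data): 2 * 976 B + 303 B (last, 303 <= 980 OK)
Total bytes sent = payload + n_frags * header = 2255 + 3*20 = 2255 + 60 = 2315 B

3, 2315


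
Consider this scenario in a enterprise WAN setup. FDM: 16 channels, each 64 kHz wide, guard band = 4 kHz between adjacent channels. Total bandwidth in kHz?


Given: 16 channels, 64 kHz each, guard = 4 kHz
Channel bandwidth = 16 * 64 = 1024 kHz
Guard bands = 15 gaps * 4 kHz = 60 kHz
Total = 1024 + 60 = 1084 kHz

1084


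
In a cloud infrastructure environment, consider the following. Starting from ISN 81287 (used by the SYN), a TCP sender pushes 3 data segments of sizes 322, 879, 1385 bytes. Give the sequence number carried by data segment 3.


The SYN occupies sequence number ISN = 81287, so the first data byte is ISN + 1 = 81288.
SEQ of data segment i = (ISN + 1) + sum of payload sizes of segments 1..i-1.
Segment 1: SEQ = 81288, payload = 322 bytes
Segment 2: SEQ = 81610, payload = 879 bytes
Segment 3: SEQ = 82489, payload = 1385 bytes
SEQ of segment 3 = 81288 + 322 + 879 = 82489

82489


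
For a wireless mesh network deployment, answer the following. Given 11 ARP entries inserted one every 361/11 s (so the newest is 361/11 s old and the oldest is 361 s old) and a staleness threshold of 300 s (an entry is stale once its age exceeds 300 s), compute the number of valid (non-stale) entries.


Ages are k * 361/11 s for k = 1..11 (spacing = 32.8182 s).
Entry k is valid iff k * 361/11 <= 300 iff k <= 11 * 300 / 361 = 9.1413
n_valid = floor(9.1413) = 9
(n_stale = 11 - 9 = 2)

9


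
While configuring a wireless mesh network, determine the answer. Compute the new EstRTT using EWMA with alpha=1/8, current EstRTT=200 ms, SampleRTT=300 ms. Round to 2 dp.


Given: EstRTT = 200 ms, SampleRTT = 300 ms, alpha = 1/8
New EstRTT = (1 - alpha) * EstRTT + alpha * SampleRTT
(7/8) * 200 = 175
(1/8) * 300 = 37.5
New EstRTT = 175 + 37.5 = 212.5 ms -> 212.50 ms (2 dp)

212.50


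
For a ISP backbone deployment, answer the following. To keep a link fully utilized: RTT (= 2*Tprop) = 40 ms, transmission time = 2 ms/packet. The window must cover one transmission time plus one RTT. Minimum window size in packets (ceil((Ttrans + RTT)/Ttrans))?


Given: Ttrans = 2 ms, RTT = 40 ms (= 2 * Tprop, Tprop = 20 ms)
Time until first ACK returns = Ttrans + RTT = 2 + 40 = 42 ms
Need W * Ttrans >= Ttrans + RTT  ->  W >= (Ttrans + RTT) / Ttrans
(Ttrans + RTT) / Ttrans = 42 / 2 = 21
W_min = ceil(21) = 21

21


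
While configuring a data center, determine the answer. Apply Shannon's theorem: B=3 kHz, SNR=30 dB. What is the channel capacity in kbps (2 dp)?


Given: B = 3 kHz, SNR = 30 dB
SNR linear = 10^(30/10) = 1000
1 + SNR = 1001
log2(1001) = 9.9672262588
C = 3 * 1000 * 9.9672262588 = 29901.6788 bps
C = 29.901679 kbps -> 29.90 kbps (2 dp)

29.90


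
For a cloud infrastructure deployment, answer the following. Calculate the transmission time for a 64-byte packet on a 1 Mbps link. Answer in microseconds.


Given: packet = 64 bytes, bandwidth = 1 Mbps
Packet in bits = 64 * 8 = 512 bits
Bandwidth = 1 * 10^6 = 1000000 bps
Time = 512 / 1000000 seconds
Time in us = 512 * 10^6 / 1000000 = 512

512


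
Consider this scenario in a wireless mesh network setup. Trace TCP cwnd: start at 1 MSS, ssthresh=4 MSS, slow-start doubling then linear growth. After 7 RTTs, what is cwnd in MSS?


RTT 0: cwnd = 1 MSS (initial)
RTT 1: cwnd = 2 MSS (slow start, doubled)
RTT 2: cwnd = 4 MSS (slow start, doubled)
RTT 3: cwnd = 5 MSS (congestion avoidance, +1)
RTT 4: cwnd = 6 MSS (congestion avoidance, +1)
RTT 5: cwnd = 7 MSS (congestion avoidance, +1)
RTT 6: cwnd = 8 MSS (congestion avoidance, +1)
RTT 7: cwnd = 9 MSS (congestion avoidance, +1)

9


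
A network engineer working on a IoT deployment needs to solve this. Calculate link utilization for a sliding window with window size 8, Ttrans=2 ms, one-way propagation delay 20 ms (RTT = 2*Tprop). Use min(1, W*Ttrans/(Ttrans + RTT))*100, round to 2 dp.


Given: W = 8, Ttrans = 2 ms, RTT = 40 ms (= 2 * Tprop, Tprop = 20 ms)
Cycle time = Ttrans + RTT = 2 + 40 = 42 ms (first packet sent until its ACK returns)
W * Ttrans = 8 * 2 = 16 ms of sending per cycle
W * Ttrans / (Ttrans + RTT) = 16 / 42 = 0.380952
U = min(1, 0.380952) = 0.380952
U% = 38.10%

38.10


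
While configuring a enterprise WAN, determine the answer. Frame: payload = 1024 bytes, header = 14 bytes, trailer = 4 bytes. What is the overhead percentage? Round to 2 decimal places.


Given: payload = 1024 B, header = 14 B, trailer = 4 B
Overhead bytes = header + trailer = 14 + 4 = 18
Total frame = payload + overhead = 1024 + 18 = 1042
Overhead % = 18 / 1042 * 100 = 1.7274% -> 1.73% (2 dp)

1.73


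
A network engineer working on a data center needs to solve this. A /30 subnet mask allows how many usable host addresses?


Given: subnet mask /30
Host bits = 32 - 30 = 2
Total addresses = 2^2 = 4
Usable hosts = 4 - 2 (network + broadcast) = 2

2


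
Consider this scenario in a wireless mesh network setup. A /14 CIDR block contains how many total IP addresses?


Given: CIDR prefix /14
Host bits = 32 - 14 = 18
Total addresses = 2^18 = 262144

262144


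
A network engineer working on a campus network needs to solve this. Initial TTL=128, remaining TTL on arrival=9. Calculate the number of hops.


Given: initial TTL = 128, received TTL = 9
Hops = initial TTL - received TTL
Hops = 128 - 9 = 119

119


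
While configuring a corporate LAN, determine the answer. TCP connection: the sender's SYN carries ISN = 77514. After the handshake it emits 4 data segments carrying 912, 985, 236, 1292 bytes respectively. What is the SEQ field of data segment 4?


The SYN occupies sequence number ISN = 77514, so the first data byte is ISN + 1 = 77515.
SEQ of data segment i = (ISN + 1) + sum of payload sizes of segments 1..i-1.
Segment 1: SEQ = 77515, payload = 912 bytes
Segment 2: SEQ = 78427, payload = 985 bytes
Segment 3: SEQ = 79412, payload = 236 bytes
Segment 4: SEQ = 79648, payload = 1292 bytes
SEQ of segment 4 = 77515 + 912 + 985 + 236 = 79648

79648


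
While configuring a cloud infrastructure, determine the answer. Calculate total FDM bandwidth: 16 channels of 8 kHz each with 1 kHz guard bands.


Given: 16 channels, 8 kHz each, guard = 1 kHz
Channel bandwidth = 16 * 8 = 128 kHz
Guard bands = 15 gaps * 1 kHz = 15 kHz
Total = 128 + 15 = 143 kHz

143


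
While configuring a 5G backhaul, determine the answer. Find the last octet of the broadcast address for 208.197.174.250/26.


Given: IP = 208.197.174.250, prefix = /26
Host bits = 32 - 26 = 6
Network last octet = 250 AND mask = 192
Host part size = 2^6 - 1 = 63
Broadcast last octet = 192 OR 63 = 255

255


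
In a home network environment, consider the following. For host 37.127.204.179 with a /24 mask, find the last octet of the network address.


Given: IP = 37.127.204.179, prefix = /24
Subnet mask = 255.255.255.0
Last octet of IP: 179
Last octet of mask: 0
Network last octet = 179 AND 0 = 0

0


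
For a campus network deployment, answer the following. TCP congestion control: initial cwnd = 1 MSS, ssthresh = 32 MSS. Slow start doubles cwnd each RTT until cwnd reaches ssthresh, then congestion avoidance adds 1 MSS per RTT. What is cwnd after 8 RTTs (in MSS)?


RTT 0: cwnd = 1 MSS (initial)
RTT 1: cwnd = 2 MSS (slow start, doubled)
RTT 2: cwnd = 4 MSS (slow start, doubled)
RTT 3: cwnd = 8 MSS (slow start, doubled)
RTT 4: cwnd = 16 MSS (slow start, doubled)
RTT 5: cwnd = 32 MSS (slow start, doubled)
RTT 6: cwnd = 33 MSS (congestion avoidance, +1)
RTT 7: cwnd = 34 MSS (congestion avoidance, +1)
RTT 8: cwnd = 35 MSS (congestion avoidance, +1)

35


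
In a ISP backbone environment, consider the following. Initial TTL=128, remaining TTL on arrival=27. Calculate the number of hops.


Given: initial TTL = 128, received TTL = 27
Hops = initial TTL - received TTL
Hops = 128 - 27 = 101

101


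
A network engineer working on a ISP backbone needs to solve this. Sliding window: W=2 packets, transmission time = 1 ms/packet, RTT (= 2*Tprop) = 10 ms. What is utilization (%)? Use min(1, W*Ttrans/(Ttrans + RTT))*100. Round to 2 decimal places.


Given: W = 2, Ttrans = 1 ms, RTT = 10 ms (= 2 * Tprop, Tprop = 5 ms)
Cycle time = Ttrans + RTT = 1 + 10 = 11 ms (first packet sent until its ACK returns)
W * Ttrans = 2 * 1 = 2 ms of sending per cycle
W * Ttrans / (Ttrans + RTT) = 2 / 11 = 0.181818
U = min(1, 0.181818) = 0.181818
U% = 18.18%

18.18


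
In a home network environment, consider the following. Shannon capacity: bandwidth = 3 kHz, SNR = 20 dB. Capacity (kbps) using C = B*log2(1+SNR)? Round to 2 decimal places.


Given: B = 3 kHz, SNR = 20 dB
SNR linear = 10^(20/10) = 100
1 + SNR = 101
log2(101) = 6.6582114828
C = 3 * 1000 * 6.6582114828 = 19974.6344 bps
C = 19.974634 kbps -> 19.97 kbps (2 dp)

19.97


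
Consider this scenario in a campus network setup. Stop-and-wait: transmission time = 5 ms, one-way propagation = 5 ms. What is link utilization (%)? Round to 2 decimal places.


Given: Ttrans = 5 ms, Tprop = 5 ms
RTT = 2 * Tprop = 2 * 5 = 10 ms
U = Ttrans / (Ttrans + RTT)
U = 5 / (5 + 10)
U = 5 / 15 = 0.333333
U% = 33.33%

33.33


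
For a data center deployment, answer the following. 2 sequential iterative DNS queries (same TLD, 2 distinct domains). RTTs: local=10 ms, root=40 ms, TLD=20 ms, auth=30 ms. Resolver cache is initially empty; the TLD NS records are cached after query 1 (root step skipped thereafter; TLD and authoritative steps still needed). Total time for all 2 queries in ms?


Lookup 1 (cold cache): local + root + TLD + auth = 10 + 40 + 20 + 30 = 100 ms
Lookups 2..2 (TLD NS cached -> skip root; new domain -> still ask TLD and auth): local + TLD + auth = 10 + 20 + 30 = 60 ms each
Remaining 1 lookups: 1 * 60 = 60 ms
Total = 100 + 60 = 160 ms

160


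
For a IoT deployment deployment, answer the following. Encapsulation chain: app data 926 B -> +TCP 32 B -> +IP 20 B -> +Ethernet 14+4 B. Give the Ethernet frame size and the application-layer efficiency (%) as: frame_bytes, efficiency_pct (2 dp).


TCP segment = 926 + 32 = 958 B
IP packet = 958 + 20 = 978 B
Ethernet frame = 978 + 14 + 4 = 996 B
Efficiency = app / frame = 926 / 996 = 0.929719 = 92.9719% -> 92.97% (2 dp)

996, 92.97


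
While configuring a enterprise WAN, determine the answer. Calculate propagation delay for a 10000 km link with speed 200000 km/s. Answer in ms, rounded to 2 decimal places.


Given: distance = 10000 km, speed = 200000 km/s
Delay = distance / speed = 10000 / 200000 seconds
Delay in ms = 10000 * 1000 / 200000
Delay = 50.0000 ms
Rounded to 2 dp = 50.00 ms

50.00


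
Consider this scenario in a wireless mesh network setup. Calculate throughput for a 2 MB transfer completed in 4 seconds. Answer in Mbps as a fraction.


Given: file = 2 MB, time = 4 s
File in Mb = 2 * 8 = 16 Mb
Throughput = 16 / 4 Mbps
Throughput = 4 Mbps

4


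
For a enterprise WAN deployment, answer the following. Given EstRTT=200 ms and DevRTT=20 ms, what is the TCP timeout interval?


Given: EstRTT = 200 ms, DevRTT = 20 ms
Timeout = EstRTT + 4 * DevRTT
4 * DevRTT = 4 * 20 = 80
Timeout = 200 + 80 = 280 ms

280


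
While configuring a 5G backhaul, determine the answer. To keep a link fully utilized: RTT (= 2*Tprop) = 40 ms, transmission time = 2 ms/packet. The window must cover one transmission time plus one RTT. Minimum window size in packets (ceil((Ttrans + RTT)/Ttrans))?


Given: Ttrans = 2 ms, RTT = 40 ms (= 2 * Tprop, Tprop = 20 ms)
Time until first ACK returns = Ttrans + RTT = 2 + 40 = 42 ms
Need W * Ttrans >= Ttrans + RTT  ->  W >= (Ttrans + RTT) / Ttrans
(Ttrans + RTT) / Ttrans = 42 / 2 = 21
W_min = ceil(21) = 21

21


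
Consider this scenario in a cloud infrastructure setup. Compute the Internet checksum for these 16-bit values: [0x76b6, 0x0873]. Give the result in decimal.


Given words: [0x76b6, 0x0873]
Step 1: Sum all words
Raw sum = 30390 + 2163 = 32553
One's complement = ~32553 & 0xFFFF = 32982

32982


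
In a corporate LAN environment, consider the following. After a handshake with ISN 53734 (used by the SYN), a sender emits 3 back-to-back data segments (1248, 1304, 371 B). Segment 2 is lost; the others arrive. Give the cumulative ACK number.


SYN uses sequence number 53734; first data byte = ISN + 1 = 53735.
Segment 1: SEQ = 53735, len = 1248 B, covers [53735, 54982]
Segment 2: SEQ = 54983, len = 1304 B, covers [54983, 56286] [LOST]
Segment 3: SEQ = 56287, len = 371 B, covers [56287, 56657]
In-order data received: bytes [53735, 54982] (segments 1..1).
Segment 2 missing -> gap begins at byte 54983; later segments buffered out of order.
Cumulative ACK = next expected in-order byte = 53735 + 1248 = 54983

54983


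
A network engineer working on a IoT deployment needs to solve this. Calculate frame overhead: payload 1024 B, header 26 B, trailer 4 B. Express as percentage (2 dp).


Given: payload = 1024 B, header = 26 B, trailer = 4 B
Overhead bytes = header + trailer = 26 + 4 = 30
Total frame = payload + overhead = 1024 + 30 = 1054
Overhead % = 30 / 1054 * 100 = 2.8463% -> 2.85% (2 dp)

2.85


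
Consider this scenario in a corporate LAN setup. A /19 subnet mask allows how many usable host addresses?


Given: subnet mask /19
Host bits = 32 - 19 = 13
Total addresses = 2^13 = 8192
Usable hosts = 8192 - 2 (network + broadcast) = 8190

8190


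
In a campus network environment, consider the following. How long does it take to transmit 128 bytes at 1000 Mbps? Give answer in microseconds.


Given: packet = 128 bytes, bandwidth = 1000 Mbps
Packet in bits = 128 * 8 = 1024 bits
Bandwidth = 1000 * 10^6 = 1000000000 bps
Time = 1024 / 1000000000 seconds
Time in us = 1024 * 10^6 / 1000000000 = 1.024

1.024


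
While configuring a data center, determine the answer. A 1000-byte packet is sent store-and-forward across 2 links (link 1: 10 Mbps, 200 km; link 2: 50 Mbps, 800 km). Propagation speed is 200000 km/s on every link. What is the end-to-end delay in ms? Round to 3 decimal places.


Packet = 1000 bytes = 8000 bits. Store-and-forward: sum (t_trans + t_prop) per link.
Link 1: t_trans = 8000/(10*10^6) s = 0.8000 ms; t_prop = 200/200000 s = 1.0000 ms; subtotal = 1.8000 ms
Link 2: t_trans = 8000/(50*10^6) s = 0.1600 ms; t_prop = 800/200000 s = 4.0000 ms; subtotal = 4.1600 ms
End-to-end = 1.8000 + 4.1600 = 5.9600 ms -> 5.960 ms (3 dp)

5.960


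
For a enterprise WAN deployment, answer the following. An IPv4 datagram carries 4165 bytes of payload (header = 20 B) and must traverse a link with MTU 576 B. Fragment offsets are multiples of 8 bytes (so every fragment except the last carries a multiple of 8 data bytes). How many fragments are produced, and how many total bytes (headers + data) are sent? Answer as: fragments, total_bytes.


Max data per non-final fragment = floor((MTU - header)/8)*8 = floor((576 - 20)/8)*8 = floor(556/8)*8 = 552 B
Final fragment needs no 8-byte alignment: it can carry up to MTU - header = 556 B
Non-final fragments needed = ceil((payload - 556) / 552) = ceil(3609/552) = ceil(6.5380) = 7
Number of fragments = 7 + 1 = 8
Fragment sizes (data): 7 * 552 B + 301 B (last, 301 <= 556 OK)
Total bytes sent = payload + n_frags * header = 4165 + 8*20 = 4165 + 160 = 4325 B

8, 4325


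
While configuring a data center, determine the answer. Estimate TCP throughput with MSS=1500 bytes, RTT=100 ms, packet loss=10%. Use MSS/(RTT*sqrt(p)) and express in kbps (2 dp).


Given: MSS = 1500 bytes, RTT = 100 ms, loss = 10%
RTT in seconds = 100 / 1000 = 0.1
Loss rate = 10% = 0.1
sqrt(loss) = sqrt(0.1) = 0.316227766017
Throughput (bytes/s) = 1500 / (0.1 * 0.316227766017) = 47434.1649
Throughput (kbps) = 47434.1649 * 8 / 1000 = 379.473319 -> 379.47 kbps (2 dp)

379.47


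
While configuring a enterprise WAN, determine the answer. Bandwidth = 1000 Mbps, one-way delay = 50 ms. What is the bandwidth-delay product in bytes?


Given: bandwidth = 1000 Mbps, delay = 50 ms
BDP in bits = 1000 * 10^6 * 50 / 1000
BDP in bits = 50000000
BDP in bytes = 50000000 / 8 = 6250000

6250000


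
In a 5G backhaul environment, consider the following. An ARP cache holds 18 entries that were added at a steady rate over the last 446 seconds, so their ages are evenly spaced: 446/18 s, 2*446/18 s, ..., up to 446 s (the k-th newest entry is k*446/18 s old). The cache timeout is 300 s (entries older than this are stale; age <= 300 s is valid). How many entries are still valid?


Ages are k * 446/18 s for k = 1..18 (spacing = 24.7778 s).
Entry k is valid iff k * 446/18 <= 300 iff k <= 18 * 300 / 446 = 12.1076
n_valid = floor(12.1076) = 12
(n_stale = 18 - 12 = 6)

12


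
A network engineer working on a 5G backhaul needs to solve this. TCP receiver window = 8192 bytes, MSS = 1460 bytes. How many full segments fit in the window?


Given: RWND = 8192 bytes, MSS = 1460 bytes
Full segments = floor(RWND / MSS)
Full segments = floor(8192 / 1460)
Full segments = floor(5.611) = 5

5


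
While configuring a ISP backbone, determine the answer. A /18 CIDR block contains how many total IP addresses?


Given: CIDR prefix /18
Host bits = 32 - 18 = 14
Total addresses = 2^14 = 16384

16384


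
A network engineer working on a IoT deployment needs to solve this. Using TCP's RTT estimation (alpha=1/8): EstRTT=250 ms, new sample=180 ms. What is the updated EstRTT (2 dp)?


Given: EstRTT = 250 ms, SampleRTT = 180 ms, alpha = 1/8
New EstRTT = (1 - alpha) * EstRTT + alpha * SampleRTT
(7/8) * 250 = 218.75
(1/8) * 180 = 22.5
New EstRTT = 218.75 + 22.5 = 241.25 ms -> 241.25 ms (2 dp)

241.25


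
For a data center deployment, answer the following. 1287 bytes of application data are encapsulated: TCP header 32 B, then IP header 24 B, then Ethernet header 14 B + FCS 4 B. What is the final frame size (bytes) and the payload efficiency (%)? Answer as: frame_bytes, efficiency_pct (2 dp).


TCP segment = 1287 + 32 = 1319 B
IP packet = 1319 + 24 = 1343 B
Ethernet frame = 1343 + 14 + 4 = 1361 B
Efficiency = app / frame = 1287 / 1361 = 0.945628 = 94.5628% -> 94.56% (2 dp)

1361, 94.56


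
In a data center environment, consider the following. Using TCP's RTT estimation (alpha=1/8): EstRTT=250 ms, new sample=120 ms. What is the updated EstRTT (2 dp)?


Given: EstRTT = 250 ms, SampleRTT = 120 ms, alpha = 1/8
New EstRTT = (1 - alpha) * EstRTT + alpha * SampleRTT
(7/8) * 250 = 218.75
(1/8) * 120 = 15
New EstRTT = 218.75 + 15 = 233.75 ms -> 233.75 ms (2 dp)

233.75


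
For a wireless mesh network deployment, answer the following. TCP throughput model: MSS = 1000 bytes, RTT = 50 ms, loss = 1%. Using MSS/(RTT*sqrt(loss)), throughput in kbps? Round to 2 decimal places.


Given: MSS = 1000 bytes, RTT = 50 ms, loss = 1%
RTT in seconds = 50 / 1000 = 0.05
Loss rate = 1% = 0.01
sqrt(loss) = sqrt(0.01) = 0.1
Throughput (bytes/s) = 1000 / (0.05 * 0.1) = 200000.0000
Throughput (kbps) = 200000.0000 * 8 / 1000 = 1600.000000 -> 1600.00 kbps (2 dp)

1600.00


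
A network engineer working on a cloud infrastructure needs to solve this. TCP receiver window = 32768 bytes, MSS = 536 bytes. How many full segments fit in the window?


Given: RWND = 32768 bytes, MSS = 536 bytes
Full segments = floor(RWND / MSS)
Full segments = floor(32768 / 536)
Full segments = floor(61.1343) = 61

61


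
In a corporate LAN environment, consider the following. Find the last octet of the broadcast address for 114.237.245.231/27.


Given: IP = 114.237.245.231, prefix = /27
Host bits = 32 - 27 = 5
Network last octet = 231 AND mask = 224
Host part size = 2^5 - 1 = 31
Broadcast last octet = 224 OR 31 = 255

255


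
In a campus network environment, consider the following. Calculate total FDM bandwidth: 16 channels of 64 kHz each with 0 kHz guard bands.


Given: 16 channels, 64 kHz each, guard = 0 kHz
Channel bandwidth = 16 * 64 = 1024 kHz
Guard bands = 15 gaps * 0 kHz = 0 kHz
Total = 1024 + 0 = 1024 kHz

1024


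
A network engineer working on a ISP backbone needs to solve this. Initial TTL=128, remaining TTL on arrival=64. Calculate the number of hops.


Given: initial TTL = 128, received TTL = 64
Hops = initial TTL - received TTL
Hops = 128 - 64 = 64

64


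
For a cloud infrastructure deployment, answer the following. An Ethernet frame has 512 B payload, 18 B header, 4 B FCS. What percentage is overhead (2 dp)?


Given: payload = 512 B, header = 18 B, trailer = 4 B
Overhead bytes = header + trailer = 18 + 4 = 22
Total frame = payload + overhead = 512 + 22 = 534
Overhead % = 22 / 534 * 100 = 4.1199% -> 4.12% (2 dp)

4.12


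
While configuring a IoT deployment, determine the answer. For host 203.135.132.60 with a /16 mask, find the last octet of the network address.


Given: IP = 203.135.132.60, prefix = /16
Subnet mask = 255.255.0.0
Last octet of IP: 60
Last octet of mask: 0
Network last octet = 60 AND 0 = 0

0


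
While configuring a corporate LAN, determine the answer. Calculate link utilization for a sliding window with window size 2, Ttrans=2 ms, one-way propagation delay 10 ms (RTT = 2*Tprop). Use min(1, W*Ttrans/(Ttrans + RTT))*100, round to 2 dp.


Given: W = 2, Ttrans = 2 ms, RTT = 20 ms (= 2 * Tprop, Tprop = 10 ms)
Cycle time = Ttrans + RTT = 2 + 20 = 22 ms (first packet sent until its ACK returns)
W * Ttrans = 2 * 2 = 4 ms of sending per cycle
W * Ttrans / (Ttrans + RTT) = 4 / 22 = 0.181818
U = min(1, 0.181818) = 0.181818
U% = 18.18%

18.18
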